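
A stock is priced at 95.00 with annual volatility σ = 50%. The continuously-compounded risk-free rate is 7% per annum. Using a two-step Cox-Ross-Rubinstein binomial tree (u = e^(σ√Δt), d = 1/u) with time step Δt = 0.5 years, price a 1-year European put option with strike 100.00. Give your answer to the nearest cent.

CRR parameters: u = e^(σ√Δt) = e^(0.5·√0.5) = 1.4241, d = 1/u = 0.7022
Per-period rate: rΔt = 0.07·0.5 = 0.035, so R = e^0.035 = 1.0356
Risk-neutral probability p = (e^0.035 − 0.7022)/(1.4241 − 0.7022) = 0.3334/0.7219 = 0.4619
Terminal stock prices: S_uu = 192.7, S_ud = 95, S_dd = 46.84
Terminal payoffs (K − S): max(-92.67, 0) = 0, max(5, 0) = 5, max(53.16, 0) = 53.16
Node u (S = 135.3): V_u = e^(−0.035)·[0.4619·0.0000 + 0.5381·5.0000] = 2.5982
Node d (S = 66.71): V_d = e^(−0.035)·[0.4619·5.0000 + 0.5381·53.1585] = 29.8526
Node 0 (S = 95): V_0 = e^(−0.035)·[0.4619·2.5982 + 0.5381·29.8526] = 16.6710

16.67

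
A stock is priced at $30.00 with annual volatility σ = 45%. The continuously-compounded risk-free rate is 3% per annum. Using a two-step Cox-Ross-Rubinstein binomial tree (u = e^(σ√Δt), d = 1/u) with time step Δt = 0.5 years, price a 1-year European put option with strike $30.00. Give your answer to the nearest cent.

CRR parameters: u = e^(σ√Δt) = e^(0.45·√0.5) = 1.3746, d = 1/u = 0.7275
Per-period rate: rΔt = 0.03·0.5 = 0.015, so R = e^0.015 = 1.0151
Risk-neutral probability p = (e^0.015 − 0.7275)/(1.3746 − 0.7275) = 0.2877/0.6472 = 0.4445
Terminal stock prices: S_uu = 56.69, S_ud = 30, S_dd = 15.88
Terminal payoffs (K − S): max(-26.69, 0) = 0, max(0, 0) = 0, max(14.12, 0) = 14.12
Node u (S = 41.24): V_u = e^(−0.015)·[0.4445·0.0000 + 0.5555·0.0000] = 0.0000
Node d (S = 21.82): V_d = e^(−0.015)·[0.4445·0.0000 + 0.5555·14.1241] = 7.7296
Node 0 (S = 30): V_0 = e^(−0.015)·[0.4445·0.0000 + 0.5555·7.7296] = 4.2301

$4.23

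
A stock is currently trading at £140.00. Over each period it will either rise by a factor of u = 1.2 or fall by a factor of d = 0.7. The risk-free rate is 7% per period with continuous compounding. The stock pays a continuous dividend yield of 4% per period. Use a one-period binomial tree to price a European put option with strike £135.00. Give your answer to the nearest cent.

£11.70

Per-period risk-free factor R = e^0.07 = 1.0725; dividend-adjusted growth = e^(0.07−0.04) = 1.0305.
Risk-neutral probability p = (1.0305 − 0.7)/(1.2 − 0.7) = 0.3305/0.5000 = 0.6609
Terminal stock prices: S_u = 168, S_d = 98
Terminal payoffs (K − S): max(-33, 0) = 0, max(37, 0) = 37
Node 0 (S = 140): V_0 = e^(−0.07)·[0.6609·0.0000 + 0.3391·37.0000] = 11.6982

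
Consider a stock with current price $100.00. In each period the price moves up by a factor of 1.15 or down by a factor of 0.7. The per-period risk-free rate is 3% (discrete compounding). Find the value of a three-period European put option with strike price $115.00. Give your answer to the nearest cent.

Risk-neutral probability p = (1 + 0.03 − 0.7)/(1.15 − 0.7) = 0.3300/0.4500 = 0.7333
Terminal stock prices: S_uuu = 152.1, S_uud = 92.57, S_udd = 56.35, S_ddd = 34.3
Terminal payoffs (K − S): max(-37.09, 0) = 0, max(22.43, 0) = 22.43, max(58.65, 0) = 58.65, max(80.7, 0) = 80.7
Node uu (S = 132.2): V_uu = 1/1.03·[0.7333·0.0000 + 0.2667·22.4250] = 5.8058
Node ud (S = 80.5): V_ud = 1/1.03·[0.7333·22.4250 + 0.2667·58.6500] = 31.1505
Node dd (S = 49): V_dd = 1/1.03·[0.7333·58.6500 + 0.2667·80.7000] = 62.6505
Node u (S = 115): V_u = 1/1.03·[0.7333·5.8058 + 0.2667·31.1505] = 12.1984
Node d (S = 70): V_d = 1/1.03·[0.7333·31.1505 + 0.2667·62.6505] = 38.3985
Node 0 (S = 100): V_0 = 1/1.03·[0.7333·12.1984 + 0.2667·38.3985] = 18.6263

$18.63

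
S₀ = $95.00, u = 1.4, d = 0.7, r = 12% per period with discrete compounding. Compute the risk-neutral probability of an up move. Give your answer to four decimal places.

p = 0.6000

Risk-neutral probability p = (1 + 0.12 − 0.7)/(1.4 − 0.7) = 0.4200/0.7000 = 0.6000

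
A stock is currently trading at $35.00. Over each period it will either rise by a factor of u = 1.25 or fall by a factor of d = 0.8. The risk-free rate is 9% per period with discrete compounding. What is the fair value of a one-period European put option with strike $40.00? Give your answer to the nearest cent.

$3.91

Risk-neutral probability p = (1 + 0.09 − 0.8)/(1.25 − 0.8) = 0.2900/0.4500 = 0.6444
Terminal stock prices: S_u = 43.75, S_d = 28
Terminal payoffs (K − S): max(-3.75, 0) = 0, max(12, 0) = 12
Node 0 (S = 35): V_0 = 1/1.09·[0.6444·0.0000 + 0.3556·12.0000] = 3.9144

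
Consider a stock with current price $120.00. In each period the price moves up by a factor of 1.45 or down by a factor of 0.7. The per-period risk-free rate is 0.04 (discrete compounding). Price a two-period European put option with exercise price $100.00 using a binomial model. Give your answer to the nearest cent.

$11.38

Risk-neutral probability p = (1 + 0.04 − 0.7)/(1.45 − 0.7) = 0.3400/0.7500 = 0.4533
Terminal stock prices: S_uu = 252.3, S_ud = 121.8, S_dd = 58.8
Terminal payoffs (K − S): max(-152.3, 0) = 0, max(-21.8, 0) = 0, max(41.2, 0) = 41.2
Node u (S = 174): V_u = 1/1.04·[0.4533·0.0000 + 0.5467·0.0000] = 0.0000
Node d (S = 84): V_d = 1/1.04·[0.4533·0.0000 + 0.5467·41.2000] = 21.6564
Node 0 (S = 120): V_0 = 1/1.04·[0.4533·0.0000 + 0.5467·21.6564] = 11.3835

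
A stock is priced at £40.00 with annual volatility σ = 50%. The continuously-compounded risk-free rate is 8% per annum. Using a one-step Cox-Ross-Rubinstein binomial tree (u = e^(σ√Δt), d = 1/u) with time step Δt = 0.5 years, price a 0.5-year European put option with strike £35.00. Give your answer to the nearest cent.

£3.53

CRR parameters: u = e^(σ√Δt) = e^(0.5·√0.5) = 1.4241, d = 1/u = 0.7022
Per-period rate: rΔt = 0.08·0.5 = 0.04, so R = e^0.04 = 1.0408
Risk-neutral probability p = (e^0.04 − 0.7022)/(1.4241 − 0.7022) = 0.3386/0.7219 = 0.4691
Terminal stock prices: S_u = 56.96, S_d = 28.09
Terminal payoffs (K − S): max(-21.96, 0) = 0, max(6.912, 0) = 6.912
Node 0 (S = 40): V_0 = e^(−0.04)·[0.4691·0.0000 + 0.5309·6.9125] = 3.5263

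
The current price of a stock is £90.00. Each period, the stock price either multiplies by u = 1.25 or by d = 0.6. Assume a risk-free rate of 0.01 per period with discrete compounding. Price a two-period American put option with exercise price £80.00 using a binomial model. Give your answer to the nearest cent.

£12.36

Risk-neutral probability p = (1 + 0.01 − 0.6)/(1.25 − 0.6) = 0.4100/0.6500 = 0.6308
Terminal stock prices: S_uu = 140.6, S_ud = 67.5, S_dd = 32.4
Terminal payoffs (K − S): max(-60.62, 0) = 0, max(12.5, 0) = 12.5, max(47.6, 0) = 47.6
Node u (S = 112.5): continuation = 1/1.01·[0.6308·0.0000 + 0.3692·12.5000] = 4.5697; exercise value = 0.0000 ≤ continuation, so V_u = 4.5697
Node d (S = 54): continuation = 1/1.01·[0.6308·12.5000 + 0.3692·47.6000] = 25.2079; exercise value = 26.0000 > continuation, so V_d = 26.0000 (exercise)
Node 0 (S = 90): continuation = 1/1.01·[0.6308·4.5697 + 0.3692·26.0000] = 12.3588; exercise value = 0.0000 ≤ continuation, so V_0 = 12.3588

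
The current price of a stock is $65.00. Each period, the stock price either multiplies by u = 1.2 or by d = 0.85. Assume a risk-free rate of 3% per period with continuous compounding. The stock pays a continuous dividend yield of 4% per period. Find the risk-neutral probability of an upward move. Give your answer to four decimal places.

p = 0.4001

Per-period risk-free factor R = e^0.03 = 1.0305; dividend-adjusted growth = e^(0.03−0.04) = 0.9900.
Risk-neutral probability p = (0.9900 − 0.85)/(1.2 − 0.85) = 0.1400/0.3500 = 0.4001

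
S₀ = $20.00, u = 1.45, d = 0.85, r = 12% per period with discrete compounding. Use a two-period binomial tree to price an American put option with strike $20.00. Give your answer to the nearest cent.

$1.47

Risk-neutral probability p = (1 + 0.12 − 0.85)/(1.45 − 0.85) = 0.2700/0.6000 = 0.4500
Terminal stock prices: S_uu = 42.05, S_ud = 24.65, S_dd = 14.45
Terminal payoffs (K − S): max(-22.05, 0) = 0, max(-4.65, 0) = 0, max(5.55, 0) = 5.55
Node u (S = 29): continuation = 1/1.12·[0.4500·0.0000 + 0.5500·0.0000] = 0.0000; exercise value = 0.0000 ≤ continuation, so V_u = 0.0000
Node d (S = 17): continuation = 1/1.12·[0.4500·0.0000 + 0.5500·5.5500] = 2.7254; exercise value = 3.0000 > continuation, so V_d = 3.0000 (exercise)
Node 0 (S = 20): continuation = 1/1.12·[0.4500·0.0000 + 0.5500·3.0000] = 1.4732; exercise value = 0.0000 ≤ continuation, so V_0 = 1.4732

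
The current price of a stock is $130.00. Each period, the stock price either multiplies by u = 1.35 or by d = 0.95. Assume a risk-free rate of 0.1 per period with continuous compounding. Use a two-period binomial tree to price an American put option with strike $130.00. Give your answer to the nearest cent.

Risk-neutral probability p = (e^0.1 − 0.95)/(1.35 − 0.95) = 0.1552/0.4000 = 0.3879
Terminal stock prices: S_uu = 236.9, S_ud = 166.7, S_dd = 117.3
Terminal payoffs (K − S): max(-106.9, 0) = 0, max(-36.72, 0) = 0, max(12.67, 0) = 12.67
Node u (S = 175.5): continuation = e^(−0.1)·[0.3879·0.0000 + 0.6121·0.0000] = 0.0000; exercise value = 0.0000 ≤ continuation, so V_u = 0.0000
Node d (S = 123.5): continuation = e^(−0.1)·[0.3879·0.0000 + 0.6121·12.6750] = 7.0197; exercise value = 6.5000 ≤ continuation, so V_d = 7.0197
Node 0 (S = 130): continuation = e^(−0.1)·[0.3879·0.0000 + 0.6121·7.0197] = 3.8877; exercise value = 0.0000 ≤ continuation, so V_0 = 3.8877

$3.89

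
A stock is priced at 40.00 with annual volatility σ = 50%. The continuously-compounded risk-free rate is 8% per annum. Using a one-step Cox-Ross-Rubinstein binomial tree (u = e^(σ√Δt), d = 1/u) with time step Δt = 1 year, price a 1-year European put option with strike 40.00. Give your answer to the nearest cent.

CRR parameters: u = e^(σ√Δt) = e^(0.5·√1) = 1.6487, d = 1/u = 0.6065
Per-period rate: rΔt = 0.08·1 = 0.08, so R = e^0.08 = 1.0833
Risk-neutral probability p = (e^0.08 − 0.6065)/(1.6487 − 0.6065) = 0.4768/1.0422 = 0.4575
Terminal stock prices: S_u = 65.95, S_d = 24.26
Terminal payoffs (K − S): max(-25.95, 0) = 0, max(15.74, 0) = 15.74
Node 0 (S = 40): V_0 = e^(−0.08)·[0.4575·0.0000 + 0.5425·15.7388] = 7.8825

7.88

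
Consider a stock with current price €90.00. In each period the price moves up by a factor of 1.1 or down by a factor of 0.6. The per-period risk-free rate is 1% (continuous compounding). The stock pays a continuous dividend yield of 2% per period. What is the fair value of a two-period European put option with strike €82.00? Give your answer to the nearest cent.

Per-period risk-free factor R = e^0.01 = 1.0101; dividend-adjusted growth = e^(0.01−0.02) = 0.9900.
Risk-neutral probability p = (0.9900 − 0.6)/(1.1 − 0.6) = 0.3900/0.5000 = 0.7801
Terminal stock prices: S_uu = 108.9, S_ud = 59.4, S_dd = 32.4
Terminal payoffs (K − S): max(-26.9, 0) = 0, max(22.6, 0) = 22.6, max(49.6, 0) = 49.6
Node u (S = 99): V_u = e^(−0.01)·[0.7801·0.0000 + 0.2199·22.6000] = 4.9203
Node d (S = 54): V_d = e^(−0.01)·[0.7801·22.6000 + 0.2199·49.6000] = 28.2534
Node 0 (S = 90): V_0 = e^(−0.01)·[0.7801·4.9203 + 0.2199·28.2534] = 9.9512

€9.95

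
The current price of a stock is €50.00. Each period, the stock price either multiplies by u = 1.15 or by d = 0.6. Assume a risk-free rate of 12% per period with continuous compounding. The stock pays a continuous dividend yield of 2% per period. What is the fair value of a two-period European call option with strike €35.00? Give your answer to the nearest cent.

Per-period risk-free factor R = e^0.12 = 1.1275; dividend-adjusted growth = e^(0.12−0.02) = 1.1052.
Risk-neutral probability p = (1.1052 − 0.6)/(1.15 − 0.6) = 0.5052/0.5500 = 0.9185
Terminal stock prices: S_uu = 66.12, S_ud = 34.5, S_dd = 18
Terminal payoffs (S − K): max(31.12, 0) = 31.12, max(-0.5, 0) = 0, max(-17, 0) = 0
Node u (S = 57.5): V_u = e^(−0.12)·[0.9185·31.1250 + 0.0815·0.0000] = 25.3554
Node d (S = 30): V_d = e^(−0.12)·[0.9185·0.0000 + 0.0815·0.0000] = 0.0000
Node 0 (S = 50): V_0 = e^(−0.12)·[0.9185·25.3554 + 0.0815·0.0000] = 20.6552

€20.66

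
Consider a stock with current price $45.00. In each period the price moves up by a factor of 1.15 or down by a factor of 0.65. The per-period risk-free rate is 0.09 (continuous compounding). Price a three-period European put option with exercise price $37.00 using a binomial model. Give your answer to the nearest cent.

Risk-neutral probability p = (e^0.09 − 0.65)/(1.15 − 0.65) = 0.4442/0.5000 = 0.8883
Terminal stock prices: S_uuu = 68.44, S_uud = 38.68, S_udd = 21.86, S_ddd = 12.36
Terminal payoffs (K − S): max(-31.44, 0) = 0, max(-1.683, 0) = 0, max(15.14, 0) = 15.14, max(24.64, 0) = 24.64
Node uu (S = 59.51): V_uu = e^(−0.09)·[0.8883·0.0000 + 0.1117·0.0000] = 0.0000
Node ud (S = 33.64): V_ud = e^(−0.09)·[0.8883·0.0000 + 0.1117·15.1356] = 1.5445
Node dd (S = 19.01): V_dd = e^(−0.09)·[0.8883·15.1356 + 0.1117·24.6419] = 14.8030
Node u (S = 51.75): V_u = e^(−0.09)·[0.8883·0.0000 + 0.1117·1.5445] = 0.1576
Node d (S = 29.25): V_d = e^(−0.09)·[0.8883·1.5445 + 0.1117·14.8030] = 2.7645
Node 0 (S = 45): V_0 = e^(−0.09)·[0.8883·0.1576 + 0.1117·2.7645] = 0.4100

$0.41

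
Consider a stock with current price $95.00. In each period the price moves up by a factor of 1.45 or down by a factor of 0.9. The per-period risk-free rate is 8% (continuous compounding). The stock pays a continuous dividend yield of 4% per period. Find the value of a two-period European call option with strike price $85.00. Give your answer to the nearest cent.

$19.06

Per-period risk-free factor R = e^0.08 = 1.0833; dividend-adjusted growth = e^(0.08−0.04) = 1.0408.
Risk-neutral probability p = (1.0408 − 0.9)/(1.45 − 0.9) = 0.1408/0.5500 = 0.2560
Terminal stock prices: S_uu = 199.7, S_ud = 124, S_dd = 76.95
Terminal payoffs (S − K): max(114.7, 0) = 114.7, max(38.98, 0) = 38.98, max(-8.05, 0) = 0
Node u (S = 137.8): V_u = e^(−0.08)·[0.2560·114.7375 + 0.7440·38.9750] = 53.8839
Node d (S = 85.5): V_d = e^(−0.08)·[0.2560·38.9750 + 0.7440·0.0000] = 9.2112
Node 0 (S = 95): V_0 = e^(−0.08)·[0.2560·53.8839 + 0.7440·9.2112] = 19.0608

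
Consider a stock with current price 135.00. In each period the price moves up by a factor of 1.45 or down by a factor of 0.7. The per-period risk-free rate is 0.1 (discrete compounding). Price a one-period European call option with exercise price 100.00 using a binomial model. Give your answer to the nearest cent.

46.42

Risk-neutral probability p = (1 + 0.1 − 0.7)/(1.45 − 0.7) = 0.4000/0.7500 = 0.5333
Terminal stock prices: S_u = 195.8, S_d = 94.5
Terminal payoffs (S − K): max(95.75, 0) = 95.75, max(-5.5, 0) = 0
Node 0 (S = 135): V_0 = 1/1.1·[0.5333·95.7500 + 0.4667·0.0000] = 46.4242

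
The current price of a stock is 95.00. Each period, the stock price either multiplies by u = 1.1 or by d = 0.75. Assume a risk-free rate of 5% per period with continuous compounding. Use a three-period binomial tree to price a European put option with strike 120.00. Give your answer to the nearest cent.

Risk-neutral probability p = (e^0.05 − 0.75)/(1.1 − 0.75) = 0.3013/0.3500 = 0.8608
Terminal stock prices: S_uuu = 126.4, S_uud = 86.21, S_udd = 58.78, S_ddd = 40.08
Terminal payoffs (K − S): max(-6.445, 0) = 0, max(33.79, 0) = 33.79, max(61.22, 0) = 61.22, max(79.92, 0) = 79.92
Node uu (S = 115): V_uu = e^(−0.05)·[0.8608·0.0000 + 0.1392·33.7875] = 4.4747
Node ud (S = 78.38): V_ud = e^(−0.05)·[0.8608·33.7875 + 0.1392·61.2187] = 35.7725
Node dd (S = 53.44): V_dd = e^(−0.05)·[0.8608·61.2187 + 0.1392·79.9219] = 60.7100
Node u (S = 104.5): V_u = e^(−0.05)·[0.8608·4.4747 + 0.1392·35.7725] = 8.4014
Node d (S = 71.25): V_d = e^(−0.05)·[0.8608·35.7725 + 0.1392·60.7100] = 37.3305
Node 0 (S = 95): V_0 = e^(−0.05)·[0.8608·8.4014 + 0.1392·37.3305] = 11.8229

11.82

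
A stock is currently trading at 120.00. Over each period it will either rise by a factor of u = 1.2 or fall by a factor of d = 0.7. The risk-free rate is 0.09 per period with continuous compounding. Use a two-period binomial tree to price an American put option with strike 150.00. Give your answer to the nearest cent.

Risk-neutral probability p = (e^0.09 − 0.7)/(1.2 − 0.7) = 0.3942/0.5000 = 0.7883
Terminal stock prices: S_uu = 172.8, S_ud = 100.8, S_dd = 58.8
Terminal payoffs (K − S): max(-22.8, 0) = 0, max(49.2, 0) = 49.2, max(91.2, 0) = 91.2
Node u (S = 144): continuation = e^(−0.09)·[0.7883·0.0000 + 0.2117·49.2000] = 9.5170; exercise value = 6.0000 ≤ continuation, so V_u = 9.5170
Node d (S = 84): continuation = e^(−0.09)·[0.7883·49.2000 + 0.2117·91.2000] = 53.0897; exercise value = 66.0000 > continuation, so V_d = 66.0000 (exercise)
Node 0 (S = 120): continuation = e^(−0.09)·[0.7883·9.5170 + 0.2117·66.0000] = 19.6237; exercise value = 30.0000 > continuation, so V_0 = 30.0000 (exercise)

30.00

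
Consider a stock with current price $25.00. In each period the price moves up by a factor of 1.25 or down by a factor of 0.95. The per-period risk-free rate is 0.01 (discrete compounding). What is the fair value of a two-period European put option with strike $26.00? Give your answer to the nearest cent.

$2.16

Risk-neutral probability p = (1 + 0.01 − 0.95)/(1.25 − 0.95) = 0.0600/0.3000 = 0.2000
Terminal stock prices: S_uu = 39.06, S_ud = 29.69, S_dd = 22.56
Terminal payoffs (K − S): max(-13.06, 0) = 0, max(-3.688, 0) = 0, max(3.438, 0) = 3.438
Node u (S = 31.25): V_u = 1/1.01·[0.2000·0.0000 + 0.8000·0.0000] = 0.0000
Node d (S = 23.75): V_d = 1/1.01·[0.2000·0.0000 + 0.8000·3.4375] = 2.7228
Node 0 (S = 25): V_0 = 1/1.01·[0.2000·0.0000 + 0.8000·2.7228] = 2.1567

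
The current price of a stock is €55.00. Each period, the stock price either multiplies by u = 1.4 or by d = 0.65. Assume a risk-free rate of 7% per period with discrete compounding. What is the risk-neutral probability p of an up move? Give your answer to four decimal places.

Risk-neutral probability p = (1 + 0.07 − 0.65)/(1.4 − 0.65) = 0.4200/0.7500 = 0.5600

p = 0.5600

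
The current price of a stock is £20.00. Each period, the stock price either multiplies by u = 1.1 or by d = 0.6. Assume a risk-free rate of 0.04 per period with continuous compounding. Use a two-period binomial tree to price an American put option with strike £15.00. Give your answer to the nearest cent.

£0.51

Risk-neutral probability p = (e^0.04 − 0.6)/(1.1 − 0.6) = 0.4408/0.5000 = 0.8816
Terminal stock prices: S_uu = 24.2, S_ud = 13.2, S_dd = 7.2
Terminal payoffs (K − S): max(-9.2, 0) = 0, max(1.8, 0) = 1.8, max(7.8, 0) = 7.8
Node u (S = 22): continuation = e^(−0.04)·[0.8816·0.0000 + 0.1184·1.8000] = 0.2047; exercise value = 0.0000 ≤ continuation, so V_u = 0.2047
Node d (S = 12): continuation = e^(−0.04)·[0.8816·1.8000 + 0.1184·7.8000] = 2.4118; exercise value = 3.0000 > continuation, so V_d = 3.0000 (exercise)
Node 0 (S = 20): continuation = e^(−0.04)·[0.8816·0.2047 + 0.1184·3.0000] = 0.5146; exercise value = 0.0000 ≤ continuation, so V_0 = 0.5146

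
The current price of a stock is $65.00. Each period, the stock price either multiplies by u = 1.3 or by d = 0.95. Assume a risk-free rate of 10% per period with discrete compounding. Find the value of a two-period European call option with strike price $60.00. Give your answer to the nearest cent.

Risk-neutral probability p = (1 + 0.1 − 0.95)/(1.3 − 0.95) = 0.1500/0.3500 = 0.4286
Terminal stock prices: S_uu = 109.9, S_ud = 80.27, S_dd = 58.66
Terminal payoffs (S − K): max(49.85, 0) = 49.85, max(20.27, 0) = 20.27, max(-1.337, 0) = 0
Node u (S = 84.5): V_u = 1/1.1·[0.4286·49.8500 + 0.5714·20.2750] = 29.9545
Node d (S = 61.75): V_d = 1/1.1·[0.4286·20.2750 + 0.5714·0.0000] = 7.8994
Node 0 (S = 65): V_0 = 1/1.1·[0.4286·29.9545 + 0.5714·7.8994] = 15.7742

$15.77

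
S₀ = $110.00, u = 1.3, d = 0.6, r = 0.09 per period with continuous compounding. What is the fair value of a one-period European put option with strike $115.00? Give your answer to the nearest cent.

Risk-neutral probability p = (e^0.09 − 0.6)/(1.3 − 0.6) = 0.4942/0.7000 = 0.7060
Terminal stock prices: S_u = 143, S_d = 66
Terminal payoffs (K − S): max(-28, 0) = 0, max(49, 0) = 49
Node 0 (S = 110): V_0 = e^(−0.09)·[0.7060·0.0000 + 0.2940·49.0000] = 13.1677

$13.17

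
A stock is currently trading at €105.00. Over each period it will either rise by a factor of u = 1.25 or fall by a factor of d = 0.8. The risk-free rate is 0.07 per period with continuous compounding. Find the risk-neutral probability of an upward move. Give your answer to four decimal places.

Risk-neutral probability p = (e^0.07 − 0.8)/(1.25 − 0.8) = 0.2725/0.4500 = 0.6056

p = 0.6056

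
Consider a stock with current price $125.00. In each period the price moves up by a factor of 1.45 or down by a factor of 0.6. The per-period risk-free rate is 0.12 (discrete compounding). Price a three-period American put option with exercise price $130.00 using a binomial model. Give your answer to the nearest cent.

Risk-neutral probability p = (1 + 0.12 − 0.6)/(1.45 − 0.6) = 0.5200/0.8500 = 0.6118
Terminal stock prices: S_uuu = 381.1, S_uud = 157.7, S_udd = 65.25, S_ddd = 27
Terminal payoffs (K − S): max(-251.1, 0) = 0, max(-27.69, 0) = 0, max(64.75, 0) = 64.75, max(103, 0) = 103
Node uu (S = 262.8): continuation = 1/1.12·[0.6118·0.0000 + 0.3882·0.0000] = 0.0000; exercise value = 0.0000 ≤ continuation, so V_uu = 0.0000
Node ud (S = 108.8): continuation = 1/1.12·[0.6118·0.0000 + 0.3882·64.7500] = 22.4449; exercise value = 21.2500 ≤ continuation, so V_ud = 22.4449
Node dd (S = 45): continuation = 1/1.12·[0.6118·64.7500 + 0.3882·103.0000] = 71.0714; exercise value = 85.0000 > continuation, so V_dd = 85.0000 (exercise)
Node u (S = 181.2): continuation = 1/1.12·[0.6118·0.0000 + 0.3882·22.4449] = 7.7803; exercise value = 0.0000 ≤ continuation, so V_u = 7.7803
Node d (S = 75): continuation = 1/1.12·[0.6118·22.4449 + 0.3882·85.0000] = 41.7241; exercise value = 55.0000 > continuation, so V_d = 55.0000 (exercise)
Node 0 (S = 125): continuation = 1/1.12·[0.6118·7.7803 + 0.3882·55.0000] = 23.3148; exercise value = 5.0000 ≤ continuation, so V_0 = 23.3148

$23.31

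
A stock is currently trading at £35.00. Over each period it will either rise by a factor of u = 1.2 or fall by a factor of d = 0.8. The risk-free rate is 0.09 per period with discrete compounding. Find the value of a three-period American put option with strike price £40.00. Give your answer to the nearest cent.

£5.00

Risk-neutral probability p = (1 + 0.09 − 0.8)/(1.2 − 0.8) = 0.2900/0.4000 = 0.7250
Terminal stock prices: S_uuu = 60.48, S_uud = 40.32, S_udd = 26.88, S_ddd = 17.92
Terminal payoffs (K − S): max(-20.48, 0) = 0, max(-0.32, 0) = 0, max(13.12, 0) = 13.12, max(22.08, 0) = 22.08
Node uu (S = 50.4): continuation = 1/1.09·[0.7250·0.0000 + 0.2750·0.0000] = 0.0000; exercise value = 0.0000 ≤ continuation, so V_uu = 0.0000
Node ud (S = 33.6): continuation = 1/1.09·[0.7250·0.0000 + 0.2750·13.1200] = 3.3101; exercise value = 6.4000 > continuation, so V_ud = 6.4000 (exercise)
Node dd (S = 22.4): continuation = 1/1.09·[0.7250·13.1200 + 0.2750·22.0800] = 14.2972; exercise value = 17.6000 > continuation, so V_dd = 17.6000 (exercise)
Node u (S = 42): continuation = 1/1.09·[0.7250·0.0000 + 0.2750·6.4000] = 1.6147; exercise value = 0.0000 ≤ continuation, so V_u = 1.6147
Node d (S = 28): continuation = 1/1.09·[0.7250·6.4000 + 0.2750·17.6000] = 8.6972; exercise value = 12.0000 > continuation, so V_d = 12.0000 (exercise)
Node 0 (S = 35): continuation = 1/1.09·[0.7250·1.6147 + 0.2750·12.0000] = 4.1015; exercise value = 5.0000 > continuation, so V_0 = 5.0000 (exercise)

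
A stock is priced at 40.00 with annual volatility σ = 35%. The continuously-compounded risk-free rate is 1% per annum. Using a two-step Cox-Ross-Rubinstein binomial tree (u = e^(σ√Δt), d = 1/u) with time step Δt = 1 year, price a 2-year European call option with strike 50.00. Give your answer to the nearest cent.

CRR parameters: u = e^(σ√Δt) = e^(0.35·√1) = 1.4191, d = 1/u = 0.7047
Per-period rate: rΔt = 0.01·1 = 0.01, so R = e^0.01 = 1.0101
Risk-neutral probability p = (e^0.01 − 0.7047)/(1.4191 − 0.7047) = 0.3054/0.7144 = 0.4275
Terminal stock prices: S_uu = 80.55, S_ud = 40, S_dd = 19.86
Terminal payoffs (S − K): max(30.55, 0) = 30.55, max(-10, 0) = 0, max(-30.14, 0) = 0
Node u (S = 56.76): V_u = e^(−0.01)·[0.4275·30.5501 + 0.5725·0.0000] = 12.9287
Node d (S = 28.19): V_d = e^(−0.01)·[0.4275·0.0000 + 0.5725·0.0000] = 0.0000
Node 0 (S = 40): V_0 = e^(−0.01)·[0.4275·12.9287 + 0.5725·0.0000] = 5.4714

5.47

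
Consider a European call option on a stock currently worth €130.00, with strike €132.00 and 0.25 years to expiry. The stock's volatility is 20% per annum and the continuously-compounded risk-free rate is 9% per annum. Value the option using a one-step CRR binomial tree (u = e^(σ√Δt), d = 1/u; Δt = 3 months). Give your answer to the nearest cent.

€6.72

CRR parameters: u = e^(σ√Δt) = e^(0.2·√0.25) = 1.1052, d = 1/u = 0.9048
Per-period rate: rΔt = 0.09·0.25 = 0.0225, so R = e^0.0225 = 1.0228
Risk-neutral probability p = (e^0.0225 − 0.9048)/(1.1052 − 0.9048) = 0.1179/0.2003 = 0.5886
Terminal stock prices: S_u = 143.7, S_d = 117.6
Terminal payoffs (S − K): max(11.67, 0) = 11.67, max(-14.37, 0) = 0
Node 0 (S = 130): V_0 = e^(−0.0225)·[0.5886·11.6722 + 0.4114·0.0000] = 6.7175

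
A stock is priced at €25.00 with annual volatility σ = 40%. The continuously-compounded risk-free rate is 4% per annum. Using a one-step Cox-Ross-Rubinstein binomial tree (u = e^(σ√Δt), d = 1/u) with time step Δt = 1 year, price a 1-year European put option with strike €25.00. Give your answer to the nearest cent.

€4.35

CRR parameters: u = e^(σ√Δt) = e^(0.4·√1) = 1.4918, d = 1/u = 0.6703
Per-period rate: rΔt = 0.04·1 = 0.04, so R = e^0.04 = 1.0408
Risk-neutral probability p = (e^0.04 − 0.6703)/(1.4918 − 0.6703) = 0.3705/0.8215 = 0.4510
Terminal stock prices: S_u = 37.3, S_d = 16.76
Terminal payoffs (K − S): max(-12.3, 0) = 0, max(8.242, 0) = 8.242
Node 0 (S = 25): V_0 = e^(−0.04)·[0.4510·0.0000 + 0.5490·8.2420] = 4.3475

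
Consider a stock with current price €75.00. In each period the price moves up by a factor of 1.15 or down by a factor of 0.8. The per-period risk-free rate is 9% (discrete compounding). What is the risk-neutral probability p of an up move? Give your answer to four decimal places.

p = 0.8286

Risk-neutral probability p = (1 + 0.09 − 0.8)/(1.15 − 0.8) = 0.2900/0.3500 = 0.8286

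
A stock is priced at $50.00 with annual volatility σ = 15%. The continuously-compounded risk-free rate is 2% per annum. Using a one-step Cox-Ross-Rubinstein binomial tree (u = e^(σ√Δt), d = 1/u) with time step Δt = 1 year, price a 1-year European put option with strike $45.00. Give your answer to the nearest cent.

CRR parameters: u = e^(σ√Δt) = e^(0.15·√1) = 1.1618, d = 1/u = 0.8607
Per-period rate: rΔt = 0.02·1 = 0.02, so R = e^0.02 = 1.0202
Risk-neutral probability p = (e^0.02 − 0.8607)/(1.1618 − 0.8607) = 0.1595/0.3011 = 0.5297
Terminal stock prices: S_u = 58.09, S_d = 43.04
Terminal payoffs (K − S): max(-13.09, 0) = 0, max(1.965, 0) = 1.965
Node 0 (S = 50): V_0 = e^(−0.02)·[0.5297·0.0000 + 0.4703·1.9646] = 0.9057

$0.91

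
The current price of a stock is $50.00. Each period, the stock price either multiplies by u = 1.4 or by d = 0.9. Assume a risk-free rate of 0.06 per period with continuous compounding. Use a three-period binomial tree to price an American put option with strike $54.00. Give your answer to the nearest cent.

$5.73

Risk-neutral probability p = (e^0.06 − 0.9)/(1.4 − 0.9) = 0.1618/0.5000 = 0.3237
Terminal stock prices: S_uuu = 137.2, S_uud = 88.2, S_udd = 56.7, S_ddd = 36.45
Terminal payoffs (K − S): max(-83.2, 0) = 0, max(-34.2, 0) = 0, max(-2.7, 0) = 0, max(17.55, 0) = 17.55
Node uu (S = 98): continuation = e^(−0.06)·[0.3237·0.0000 + 0.6763·0.0000] = 0.0000; exercise value = 0.0000 ≤ continuation, so V_uu = 0.0000
Node ud (S = 63): continuation = e^(−0.06)·[0.3237·0.0000 + 0.6763·0.0000] = 0.0000; exercise value = 0.0000 ≤ continuation, so V_ud = 0.0000
Node dd (S = 40.5): continuation = e^(−0.06)·[0.3237·0.0000 + 0.6763·17.5500] = 11.1783; exercise value = 13.5000 > continuation, so V_dd = 13.5000 (exercise)
Node u (S = 70): continuation = e^(−0.06)·[0.3237·0.0000 + 0.6763·0.0000] = 0.0000; exercise value = 0.0000 ≤ continuation, so V_u = 0.0000
Node d (S = 45): continuation = e^(−0.06)·[0.3237·0.0000 + 0.6763·13.5000] = 8.5987; exercise value = 9.0000 > continuation, so V_d = 9.0000 (exercise)
Node 0 (S = 50): continuation = e^(−0.06)·[0.3237·0.0000 + 0.6763·9.0000] = 5.7325; exercise value = 4.0000 ≤ continuation, so V_0 = 5.7325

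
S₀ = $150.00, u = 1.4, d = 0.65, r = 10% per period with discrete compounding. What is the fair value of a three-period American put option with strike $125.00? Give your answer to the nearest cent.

$13.38

Risk-neutral probability p = (1 + 0.1 − 0.65)/(1.4 − 0.65) = 0.4500/0.7500 = 0.6000
Terminal stock prices: S_uuu = 411.6, S_uud = 191.1, S_udd = 88.73, S_ddd = 41.19
Terminal payoffs (K − S): max(-286.6, 0) = 0, max(-66.1, 0) = 0, max(36.27, 0) = 36.27, max(83.81, 0) = 83.81
Node uu (S = 294): continuation = 1/1.1·[0.6000·0.0000 + 0.4000·0.0000] = 0.0000; exercise value = 0.0000 ≤ continuation, so V_uu = 0.0000
Node ud (S = 136.5): continuation = 1/1.1·[0.6000·0.0000 + 0.4000·36.2750] = 13.1909; exercise value = 0.0000 ≤ continuation, so V_ud = 13.1909
Node dd (S = 63.38): continuation = 1/1.1·[0.6000·36.2750 + 0.4000·83.8063] = 50.2614; exercise value = 61.6250 > continuation, so V_dd = 61.6250 (exercise)
Node u (S = 210): continuation = 1/1.1·[0.6000·0.0000 + 0.4000·13.1909] = 4.7967; exercise value = 0.0000 ≤ continuation, so V_u = 4.7967
Node d (S = 97.5): continuation = 1/1.1·[0.6000·13.1909 + 0.4000·61.6250] = 29.6041; exercise value = 27.5000 ≤ continuation, so V_d = 29.6041
Node 0 (S = 150): continuation = 1/1.1·[0.6000·4.7967 + 0.4000·29.6041] = 13.3815; exercise value = 0.0000 ≤ continuation, so V_0 = 13.3815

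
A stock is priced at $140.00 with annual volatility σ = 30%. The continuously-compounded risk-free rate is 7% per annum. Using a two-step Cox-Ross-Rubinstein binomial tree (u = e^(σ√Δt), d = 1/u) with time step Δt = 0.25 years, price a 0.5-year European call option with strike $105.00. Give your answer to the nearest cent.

$38.90

CRR parameters: u = e^(σ√Δt) = e^(0.3·√0.25) = 1.1618, d = 1/u = 0.8607
Per-period rate: rΔt = 0.07·0.25 = 0.0175, so R = e^0.0175 = 1.0177
Risk-neutral probability p = (e^0.0175 − 0.8607)/(1.1618 − 0.8607) = 0.1569/0.3011 = 0.5212
Terminal stock prices: S_uu = 189, S_ud = 140, S_dd = 103.7
Terminal payoffs (S − K): max(83.98, 0) = 83.98, max(35, 0) = 35, max(-1.285, 0) = 0
Node u (S = 162.7): V_u = e^(−0.0175)·[0.5212·83.9802 + 0.4788·35.0000] = 59.4783
Node d (S = 120.5): V_d = e^(−0.0175)·[0.5212·35.0000 + 0.4788·0.0000] = 17.9254
Node 0 (S = 140): V_0 = e^(−0.0175)·[0.5212·59.4783 + 0.4788·17.9254] = 38.8960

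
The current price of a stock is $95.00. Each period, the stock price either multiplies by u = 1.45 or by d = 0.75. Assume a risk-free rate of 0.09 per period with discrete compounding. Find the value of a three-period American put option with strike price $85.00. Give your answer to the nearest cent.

Risk-neutral probability p = (1 + 0.09 − 0.75)/(1.45 − 0.75) = 0.3400/0.7000 = 0.4857
Terminal stock prices: S_uuu = 289.6, S_uud = 149.8, S_udd = 77.48, S_ddd = 40.08
Terminal payoffs (K − S): max(-204.6, 0) = 0, max(-64.8, 0) = 0, max(7.516, 0) = 7.516, max(44.92, 0) = 44.92
Node uu (S = 199.7): continuation = 1/1.09·[0.4857·0.0000 + 0.5143·0.0000] = 0.0000; exercise value = 0.0000 ≤ continuation, so V_uu = 0.0000
Node ud (S = 103.3): continuation = 1/1.09·[0.4857·0.0000 + 0.5143·7.5156] = 3.5460; exercise value = 0.0000 ≤ continuation, so V_ud = 3.5460
Node dd (S = 53.44): continuation = 1/1.09·[0.4857·7.5156 + 0.5143·44.9219] = 24.5442; exercise value = 31.5625 > continuation, so V_dd = 31.5625 (exercise)
Node u (S = 137.8): continuation = 1/1.09·[0.4857·0.0000 + 0.5143·3.5460] = 1.6731; exercise value = 0.0000 ≤ continuation, so V_u = 1.6731
Node d (S = 71.25): continuation = 1/1.09·[0.4857·3.5460 + 0.5143·31.5625] = 16.4720; exercise value = 13.7500 ≤ continuation, so V_d = 16.4720
Node 0 (S = 95): continuation = 1/1.09·[0.4857·1.6731 + 0.5143·16.4720] = 8.5174; exercise value = 0.0000 ≤ continuation, so V_0 = 8.5174

$8.52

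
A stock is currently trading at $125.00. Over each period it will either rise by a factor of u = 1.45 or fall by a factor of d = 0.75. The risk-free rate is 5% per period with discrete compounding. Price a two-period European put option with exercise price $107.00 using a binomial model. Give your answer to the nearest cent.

Risk-neutral probability p = (1 + 0.05 − 0.75)/(1.45 − 0.75) = 0.3000/0.7000 = 0.4286
Terminal stock prices: S_uu = 262.8, S_ud = 135.9, S_dd = 70.31
Terminal payoffs (K − S): max(-155.8, 0) = 0, max(-28.94, 0) = 0, max(36.69, 0) = 36.69
Node u (S = 181.2): V_u = 1/1.05·[0.4286·0.0000 + 0.5714·0.0000] = 0.0000
Node d (S = 93.75): V_d = 1/1.05·[0.4286·0.0000 + 0.5714·36.6875] = 19.9660
Node 0 (S = 125): V_0 = 1/1.05·[0.4286·0.0000 + 0.5714·19.9660] = 10.8658

$10.87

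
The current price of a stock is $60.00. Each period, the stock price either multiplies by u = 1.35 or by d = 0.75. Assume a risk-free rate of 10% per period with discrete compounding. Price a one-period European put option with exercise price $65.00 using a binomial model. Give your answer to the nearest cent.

Risk-neutral probability p = (1 + 0.1 − 0.75)/(1.35 − 0.75) = 0.3500/0.6000 = 0.5833
Terminal stock prices: S_u = 81, S_d = 45
Terminal payoffs (K − S): max(-16, 0) = 0, max(20, 0) = 20
Node 0 (S = 60): V_0 = 1/1.1·[0.5833·0.0000 + 0.4167·20.0000] = 7.5758

$7.58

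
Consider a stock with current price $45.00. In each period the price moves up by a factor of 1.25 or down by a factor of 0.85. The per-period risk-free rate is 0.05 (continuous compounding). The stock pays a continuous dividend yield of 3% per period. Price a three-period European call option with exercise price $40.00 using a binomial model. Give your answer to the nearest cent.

Per-period risk-free factor R = e^0.05 = 1.0513; dividend-adjusted growth = e^(0.05−0.03) = 1.0202.
Risk-neutral probability p = (1.0202 − 0.85)/(1.25 − 0.85) = 0.1702/0.4000 = 0.4255
Terminal stock prices: S_uuu = 87.89, S_uud = 59.77, S_udd = 40.64, S_ddd = 27.64
Terminal payoffs (S − K): max(47.89, 0) = 47.89, max(19.77, 0) = 19.77, max(0.6406, 0) = 0.6406, max(-12.36, 0) = 0
Node uu (S = 70.31): V_uu = e^(−0.05)·[0.4255·47.8906 + 0.5745·19.7656] = 30.1853
Node ud (S = 47.81): V_ud = e^(−0.05)·[0.4255·19.7656 + 0.5745·0.6406] = 8.3503
Node dd (S = 32.51): V_dd = e^(−0.05)·[0.4255·0.6406 + 0.5745·0.0000] = 0.2593
Node u (S = 56.25): V_u = e^(−0.05)·[0.4255·30.1853 + 0.5745·8.3503] = 16.7808
Node d (S = 38.25): V_d = e^(−0.05)·[0.4255·8.3503 + 0.5745·0.2593] = 3.5215
Node 0 (S = 45): V_0 = e^(−0.05)·[0.4255·16.7808 + 0.5745·3.5215] = 8.7164

$8.72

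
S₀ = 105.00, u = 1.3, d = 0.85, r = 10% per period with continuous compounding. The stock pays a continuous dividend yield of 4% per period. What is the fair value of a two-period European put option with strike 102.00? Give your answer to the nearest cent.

Per-period risk-free factor R = e^0.1 = 1.1052; dividend-adjusted growth = e^(0.1−0.04) = 1.0618.
Risk-neutral probability p = (1.0618 − 0.85)/(1.3 − 0.85) = 0.2118/0.4500 = 0.4707
Terminal stock prices: S_uu = 177.5, S_ud = 116, S_dd = 75.86
Terminal payoffs (K − S): max(-75.45, 0) = 0, max(-14.02, 0) = 0, max(26.14, 0) = 26.14
Node u (S = 136.5): V_u = e^(−0.1)·[0.4707·0.0000 + 0.5293·0.0000] = 0.0000
Node d (S = 89.25): V_d = e^(−0.1)·[0.4707·0.0000 + 0.5293·26.1375] = 12.5169
Node 0 (S = 105): V_0 = e^(−0.1)·[0.4707·0.0000 + 0.5293·12.5169] = 5.9942

5.99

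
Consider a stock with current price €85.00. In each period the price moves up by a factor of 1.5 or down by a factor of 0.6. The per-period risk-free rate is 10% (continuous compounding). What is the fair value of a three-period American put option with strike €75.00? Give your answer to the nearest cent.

Risk-neutral probability p = (e^0.1 − 0.6)/(1.5 − 0.6) = 0.5052/0.9000 = 0.5613
Terminal stock prices: S_uuu = 286.9, S_uud = 114.8, S_udd = 45.9, S_ddd = 18.36
Terminal payoffs (K − S): max(-211.9, 0) = 0, max(-39.75, 0) = 0, max(29.1, 0) = 29.1, max(56.64, 0) = 56.64
Node uu (S = 191.2): continuation = e^(−0.1)·[0.5613·0.0000 + 0.4387·0.0000] = 0.0000; exercise value = 0.0000 ≤ continuation, so V_uu = 0.0000
Node ud (S = 76.5): continuation = e^(−0.1)·[0.5613·0.0000 + 0.4387·29.1000] = 11.5513; exercise value = 0.0000 ≤ continuation, so V_ud = 11.5513
Node dd (S = 30.6): continuation = e^(−0.1)·[0.5613·29.1000 + 0.4387·56.6400] = 37.2628; exercise value = 44.4000 > continuation, so V_dd = 44.4000 (exercise)
Node u (S = 127.5): continuation = e^(−0.1)·[0.5613·0.0000 + 0.4387·11.5513] = 4.5853; exercise value = 0.0000 ≤ continuation, so V_u = 4.5853
Node d (S = 51): continuation = e^(−0.1)·[0.5613·11.5513 + 0.4387·44.4000] = 23.4914; exercise value = 24.0000 > continuation, so V_d = 24.0000 (exercise)
Node 0 (S = 85): continuation = e^(−0.1)·[0.5613·4.5853 + 0.4387·24.0000] = 11.8556; exercise value = 0.0000 ≤ continuation, so V_0 = 11.8556

€11.86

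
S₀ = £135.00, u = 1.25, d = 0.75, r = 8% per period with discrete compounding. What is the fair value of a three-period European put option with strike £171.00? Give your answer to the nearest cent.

£21.90

Risk-neutral probability p = (1 + 0.08 − 0.75)/(1.25 − 0.75) = 0.3300/0.5000 = 0.6600
Terminal stock prices: S_uuu = 263.7, S_uud = 158.2, S_udd = 94.92, S_ddd = 56.95
Terminal payoffs (K − S): max(-92.67, 0) = 0, max(12.8, 0) = 12.8, max(76.08, 0) = 76.08, max(114, 0) = 114
Node uu (S = 210.9): V_uu = 1/1.08·[0.6600·0.0000 + 0.3400·12.7969] = 4.0286
Node ud (S = 126.6): V_ud = 1/1.08·[0.6600·12.7969 + 0.3400·76.0781] = 31.7708
Node dd (S = 75.94): V_dd = 1/1.08·[0.6600·76.0781 + 0.3400·114.0469] = 82.3958
Node u (S = 168.8): V_u = 1/1.08·[0.6600·4.0286 + 0.3400·31.7708] = 12.4639
Node d (S = 101.2): V_d = 1/1.08·[0.6600·31.7708 + 0.3400·82.3958] = 45.3549
Node 0 (S = 135): V_0 = 1/1.08·[0.6600·12.4639 + 0.3400·45.3549] = 21.8952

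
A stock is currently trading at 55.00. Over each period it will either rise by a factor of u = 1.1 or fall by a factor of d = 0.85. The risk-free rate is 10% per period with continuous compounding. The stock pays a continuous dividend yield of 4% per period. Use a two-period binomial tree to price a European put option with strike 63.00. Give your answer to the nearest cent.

Per-period risk-free factor R = e^0.1 = 1.1052; dividend-adjusted growth = e^(0.1−0.04) = 1.0618.
Risk-neutral probability p = (1.0618 − 0.85)/(1.1 − 0.85) = 0.2118/0.2500 = 0.8473
Terminal stock prices: S_uu = 66.55, S_ud = 51.43, S_dd = 39.74
Terminal payoffs (K − S): max(-3.55, 0) = 0, max(11.57, 0) = 11.57, max(23.26, 0) = 23.26
Node u (S = 60.5): V_u = e^(−0.1)·[0.8473·0.0000 + 0.1527·11.5750] = 1.5988
Node d (S = 46.75): V_d = e^(−0.1)·[0.8473·11.5750 + 0.1527·23.2625] = 12.0879
Node 0 (S = 55): V_0 = e^(−0.1)·[0.8473·1.5988 + 0.1527·12.0879] = 2.8955

2.90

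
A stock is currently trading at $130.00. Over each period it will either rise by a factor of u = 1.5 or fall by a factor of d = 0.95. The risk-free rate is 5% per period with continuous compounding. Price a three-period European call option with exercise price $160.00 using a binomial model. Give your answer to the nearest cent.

Risk-neutral probability p = (e^0.05 − 0.95)/(1.5 − 0.95) = 0.1013/0.5500 = 0.1841
Terminal stock prices: S_uuu = 438.8, S_uud = 277.9, S_udd = 176, S_ddd = 111.5
Terminal payoffs (S − K): max(278.8, 0) = 278.8, max(117.9, 0) = 117.9, max(15.99, 0) = 15.99, max(-48.54, 0) = 0
Node uu (S = 292.5): V_uu = e^(−0.05)·[0.1841·278.7500 + 0.8159·117.8750] = 140.3033
Node ud (S = 185.2): V_ud = e^(−0.05)·[0.1841·117.8750 + 0.8159·15.9875] = 33.0533
Node dd (S = 117.3): V_dd = e^(−0.05)·[0.1841·15.9875 + 0.8159·0.0000] = 2.8002
Node u (S = 195): V_u = e^(−0.05)·[0.1841·140.3033 + 0.8159·33.0533] = 50.2260
Node d (S = 123.5): V_d = e^(−0.05)·[0.1841·33.0533 + 0.8159·2.8002] = 7.9624
Node 0 (S = 130): V_0 = e^(−0.05)·[0.1841·50.2260 + 0.8159·7.9624] = 14.9765

$14.98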